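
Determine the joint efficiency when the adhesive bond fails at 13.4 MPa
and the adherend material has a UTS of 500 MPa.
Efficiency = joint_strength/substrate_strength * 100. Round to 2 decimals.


Joint efficiency = 13.4 / 500 * 100
= 2.68%

2.68


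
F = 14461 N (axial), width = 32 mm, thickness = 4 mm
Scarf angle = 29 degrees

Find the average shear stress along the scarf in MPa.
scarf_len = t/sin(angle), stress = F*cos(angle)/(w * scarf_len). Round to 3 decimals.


scarf_len = 4/sin(29 deg) = 8.2507
cos(29 deg) = 0.874620
stress = 14461*0.874620/(32*8.2507) = 47.905 MPa

47.905


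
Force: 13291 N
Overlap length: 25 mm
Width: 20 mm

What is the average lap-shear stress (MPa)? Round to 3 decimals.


Average shear stress = F / (overlap * width)
= 13291 / (25 * 20)
= 26.582 MPa

26.582


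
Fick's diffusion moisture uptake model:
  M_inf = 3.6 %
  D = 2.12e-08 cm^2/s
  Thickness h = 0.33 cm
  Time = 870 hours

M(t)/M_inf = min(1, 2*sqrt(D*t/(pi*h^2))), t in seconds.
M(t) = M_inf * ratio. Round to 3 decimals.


t_sec = 870 * 3600 = 3132000
ratio = 2*sqrt(2.12e-08*3132000/(pi*0.33^2))
= min(1, 0.881089)
= 0.881089
M(t) = 3.6 * 0.881089 = 3.172 %

3.172


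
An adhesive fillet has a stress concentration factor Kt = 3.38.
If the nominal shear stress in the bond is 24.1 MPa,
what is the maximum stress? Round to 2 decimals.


Max stress = 24.1 * 3.38 = 81.46 MPa

81.46


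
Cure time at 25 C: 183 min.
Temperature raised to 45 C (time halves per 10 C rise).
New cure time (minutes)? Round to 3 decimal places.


Acceleration factor = 2^(20/10) = 4.0000
New time = 183 / 4.0000 = 45.750 min

45.750


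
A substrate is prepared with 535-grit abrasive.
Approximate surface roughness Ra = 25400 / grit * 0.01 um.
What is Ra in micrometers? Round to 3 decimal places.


Ra = 25400 / 535 * 0.01 = 0.475 um

0.475


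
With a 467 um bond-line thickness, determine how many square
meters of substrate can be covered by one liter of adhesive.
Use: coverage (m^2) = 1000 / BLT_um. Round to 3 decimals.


Coverage = 1000 / 467 = 2.141 m^2

2.141


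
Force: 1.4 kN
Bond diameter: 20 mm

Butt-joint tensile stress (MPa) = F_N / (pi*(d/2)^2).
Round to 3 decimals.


F_N = 1.4 * 1000 = 1400.0 N
A = pi*(10.0)^2 = 314.1593 mm^2
stress = 1400.0 / 314.1593 = 4.456 MPa

4.456


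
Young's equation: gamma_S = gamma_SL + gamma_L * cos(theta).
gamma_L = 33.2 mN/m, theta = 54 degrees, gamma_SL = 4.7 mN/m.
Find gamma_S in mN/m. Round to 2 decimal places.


cos(54 deg) = 0.587785
gamma_S = 4.7 + 33.2 * 0.587785
= 24.21 mN/m

24.21


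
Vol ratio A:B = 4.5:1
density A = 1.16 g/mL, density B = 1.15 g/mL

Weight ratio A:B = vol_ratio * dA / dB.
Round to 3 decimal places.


Weight ratio = 4.5 * 1.16 / 1.15
= 4.539

4.539


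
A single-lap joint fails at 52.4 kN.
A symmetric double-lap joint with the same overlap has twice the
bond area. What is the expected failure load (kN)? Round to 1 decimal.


Double-lap load = 2 * 52.4 = 104.8 kN

104.8


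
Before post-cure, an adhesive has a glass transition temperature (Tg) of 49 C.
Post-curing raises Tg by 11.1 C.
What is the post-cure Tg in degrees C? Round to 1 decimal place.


Tg_post = Tg_base + delta_Tg
= 49 + 11.1
= 60.1 C

60.1


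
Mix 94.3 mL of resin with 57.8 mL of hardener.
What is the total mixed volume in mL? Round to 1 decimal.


Total = 94.3 + 57.8 = 152.1 mL

152.1


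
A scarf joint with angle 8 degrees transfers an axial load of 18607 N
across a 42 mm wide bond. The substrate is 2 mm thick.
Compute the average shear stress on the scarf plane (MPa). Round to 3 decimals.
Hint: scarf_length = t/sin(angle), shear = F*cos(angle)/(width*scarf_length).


scarf_length = 2 / sin(8 deg) = 14.3706 mm
cos(8 deg) = 0.990268
shear stress = 18607 * 0.990268 / (42 * 14.3706)
= 30.528 MPa

30.528


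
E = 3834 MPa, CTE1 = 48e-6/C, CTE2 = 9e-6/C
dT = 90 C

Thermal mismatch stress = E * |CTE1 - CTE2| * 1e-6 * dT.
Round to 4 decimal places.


= 3834 * 39e-6 * 90
= 13.4573 MPa

13.4573


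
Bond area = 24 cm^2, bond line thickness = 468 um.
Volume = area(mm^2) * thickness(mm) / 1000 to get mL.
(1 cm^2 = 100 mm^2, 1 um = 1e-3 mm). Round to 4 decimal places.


area_mm2 = 24 * 100 = 2400
blt_mm = 468 * 1e-3 = 0.468
vol_mm3 = 2400 * 0.468 = 1123.2
vol_mL = 1123.2 / 1000 = 1.1232 mL

1.1232


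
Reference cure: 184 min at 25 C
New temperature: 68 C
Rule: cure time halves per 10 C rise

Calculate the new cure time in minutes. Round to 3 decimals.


factor = 2^((68-25)/10) = 19.6983
t_new = 184 / 19.6983 = 9.341 min

9.341


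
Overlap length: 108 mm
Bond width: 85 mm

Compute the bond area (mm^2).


Bond area = 108 * 85 = 9180 mm^2

9180


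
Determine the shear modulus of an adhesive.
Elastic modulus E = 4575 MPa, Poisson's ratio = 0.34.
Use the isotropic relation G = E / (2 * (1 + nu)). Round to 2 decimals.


G = 4575 / (2*(1+0.34)) = 4575 / 2.68
= 1707.09 MPa

1707.09


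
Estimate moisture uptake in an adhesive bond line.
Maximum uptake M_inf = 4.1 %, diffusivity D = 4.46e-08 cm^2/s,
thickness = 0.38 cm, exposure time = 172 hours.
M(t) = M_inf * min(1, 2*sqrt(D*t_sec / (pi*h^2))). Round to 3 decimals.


Convert time: 172 h = 619200 s
ratio = min(1, 2*sqrt(4.46e-08*619200/(pi*0.38^2)))
= 0.493463
M(t) = 4.1 * 0.493463 = 2.023%

2.023


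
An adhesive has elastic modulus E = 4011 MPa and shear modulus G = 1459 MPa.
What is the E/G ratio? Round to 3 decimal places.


E/G = 4011 / 1459 = 2.749

2.749


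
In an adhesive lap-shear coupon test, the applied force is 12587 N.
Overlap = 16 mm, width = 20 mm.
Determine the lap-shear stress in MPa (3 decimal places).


stress = F / (overlap * width)
= 12587 / (16 * 20)
= 39.334 MPa

39.334


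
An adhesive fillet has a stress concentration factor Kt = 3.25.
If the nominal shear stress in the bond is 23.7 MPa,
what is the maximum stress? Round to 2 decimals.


Max stress = 23.7 * 3.25 = 77.03 MPa

77.03


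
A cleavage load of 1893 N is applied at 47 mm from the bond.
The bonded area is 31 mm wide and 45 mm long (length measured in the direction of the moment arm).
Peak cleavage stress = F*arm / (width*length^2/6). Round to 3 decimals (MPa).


Moment = 1893 * 47 = 88971 N*mm
Section modulus = 31 * 2025 / 6 = 62775 / 6 mm^3
Stress = 88971 / (62775 / 6) = 533826 / 62775
= 8.504 MPa

8.504


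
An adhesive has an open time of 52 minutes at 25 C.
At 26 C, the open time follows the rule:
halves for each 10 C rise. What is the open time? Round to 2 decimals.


Factor = 2^((26-25)/10) = 1.0718
Open time = 52 / 1.0718 = 48.52 min

48.52


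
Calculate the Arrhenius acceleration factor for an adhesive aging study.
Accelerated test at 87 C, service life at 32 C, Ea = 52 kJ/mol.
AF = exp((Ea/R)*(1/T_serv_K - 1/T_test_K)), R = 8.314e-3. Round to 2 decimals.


T_test = 360.15 K, T_serv = 305.15 K
Ea/R = 52 / 0.008314 = 6254.51
AF = exp(6254.51 * (1/305.15 - 1/360.15))
= 22.88

22.88


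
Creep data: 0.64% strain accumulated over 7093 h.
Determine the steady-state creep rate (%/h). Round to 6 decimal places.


Rate = 0.64 / 7093 = 0.000090 %/h

0.000090


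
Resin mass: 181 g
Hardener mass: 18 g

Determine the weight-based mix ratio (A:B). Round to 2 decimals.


Ratio = 181 / 18 = 10.06

10.06


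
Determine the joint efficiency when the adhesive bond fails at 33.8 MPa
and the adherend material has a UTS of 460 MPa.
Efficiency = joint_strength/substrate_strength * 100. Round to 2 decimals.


Joint efficiency = 33.8 / 460 * 100
= 7.35%

7.35


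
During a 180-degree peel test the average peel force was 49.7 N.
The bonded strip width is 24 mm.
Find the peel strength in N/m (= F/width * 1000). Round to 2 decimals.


Peel strength = F/width * 1000
= 49.7 / 24 * 1000
= 2070.83 N/m

2070.83


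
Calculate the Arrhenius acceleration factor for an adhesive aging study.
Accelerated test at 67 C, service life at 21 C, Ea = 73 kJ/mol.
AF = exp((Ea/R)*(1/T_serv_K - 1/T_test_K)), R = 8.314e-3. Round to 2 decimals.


T_test = 340.15 K, T_serv = 294.15 K
Ea/R = 73 / 0.008314 = 8780.37
AF = exp(8780.37 * (1/294.15 - 1/340.15))
= 56.64

56.64


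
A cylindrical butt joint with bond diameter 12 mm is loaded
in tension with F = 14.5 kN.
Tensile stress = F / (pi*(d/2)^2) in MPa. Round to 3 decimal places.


Area = pi * (12/2)^2 = 113.0973 mm^2
Stress = 14.5*1000 / 113.0973
= 128.208 MPa

128.208


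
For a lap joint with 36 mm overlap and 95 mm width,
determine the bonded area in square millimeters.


Area = 36 * 95 = 3420 mm^2

3420


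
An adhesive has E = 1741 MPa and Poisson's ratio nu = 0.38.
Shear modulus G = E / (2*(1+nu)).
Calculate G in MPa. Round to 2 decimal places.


G = 1741 / (2*(1+0.38))
= 1741 / 2.76
= 630.80 MPa

630.80


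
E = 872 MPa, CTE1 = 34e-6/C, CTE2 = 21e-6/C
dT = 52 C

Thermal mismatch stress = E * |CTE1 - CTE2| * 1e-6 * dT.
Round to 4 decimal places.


= 872 * 13e-6 * 52
= 0.5895 MPa

0.5895


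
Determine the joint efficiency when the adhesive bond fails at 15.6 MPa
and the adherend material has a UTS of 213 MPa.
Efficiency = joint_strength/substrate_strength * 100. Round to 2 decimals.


Joint efficiency = 15.6 / 213 * 100
= 7.32%

7.32


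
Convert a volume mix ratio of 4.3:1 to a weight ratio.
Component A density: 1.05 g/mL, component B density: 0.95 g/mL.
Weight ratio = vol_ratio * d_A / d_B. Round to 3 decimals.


= 4.3 * 1.05 / 0.95 = 4.753

4.753


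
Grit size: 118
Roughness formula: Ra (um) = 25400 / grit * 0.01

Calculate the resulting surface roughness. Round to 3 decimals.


Ra = 25400 / 118 * 0.01
= 2.153 um

2.153


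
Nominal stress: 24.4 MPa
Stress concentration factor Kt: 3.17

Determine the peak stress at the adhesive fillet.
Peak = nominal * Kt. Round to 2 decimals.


Peak stress = 24.4 * 3.17
= 77.35 MPa

77.35


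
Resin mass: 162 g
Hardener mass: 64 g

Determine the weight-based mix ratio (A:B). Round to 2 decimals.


Ratio = 162 / 64 = 2.53

2.53


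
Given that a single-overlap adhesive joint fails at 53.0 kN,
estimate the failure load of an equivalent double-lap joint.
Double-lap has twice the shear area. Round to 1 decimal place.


Double-lap factor = 2
Expected load = 53.0 * 2 = 106.0 kN

106.0


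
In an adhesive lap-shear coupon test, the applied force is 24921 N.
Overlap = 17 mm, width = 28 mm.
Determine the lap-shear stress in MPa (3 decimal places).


stress = F / (overlap * width)
= 24921 / (17 * 28)
= 52.355 MPa

52.355


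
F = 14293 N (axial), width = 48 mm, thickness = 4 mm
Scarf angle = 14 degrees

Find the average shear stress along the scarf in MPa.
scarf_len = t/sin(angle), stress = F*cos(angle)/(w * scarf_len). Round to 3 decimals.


scarf_len = 4/sin(14 deg) = 16.5343
cos(14 deg) = 0.970296
stress = 14293*0.970296/(48*16.5343) = 17.474 MPa

17.474


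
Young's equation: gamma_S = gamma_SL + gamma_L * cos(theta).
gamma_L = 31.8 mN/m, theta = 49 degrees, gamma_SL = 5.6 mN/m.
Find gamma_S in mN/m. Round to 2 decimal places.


cos(49 deg) = 0.656059
gamma_S = 5.6 + 31.8 * 0.656059
= 26.46 mN/m

26.46


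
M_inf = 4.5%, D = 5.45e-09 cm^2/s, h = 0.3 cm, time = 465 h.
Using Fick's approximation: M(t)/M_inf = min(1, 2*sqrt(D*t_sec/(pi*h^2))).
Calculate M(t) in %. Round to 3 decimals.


t = 1674000 s
ratio = min(1, 2*sqrt(5.45e-09*1674000/(pi*0.0900)))
= 0.359261
M(t) = 4.5 * 0.359261 = 1.617%

1.617


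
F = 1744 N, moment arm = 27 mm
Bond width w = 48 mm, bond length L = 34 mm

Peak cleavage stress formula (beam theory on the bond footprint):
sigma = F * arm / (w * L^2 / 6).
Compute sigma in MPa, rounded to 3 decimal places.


sigma = (1744 * 27) / (48 * 1156 / 6)
= 47088 * 6 / 55488
= 282528 / 55488
= 5.092 MPa

5.092


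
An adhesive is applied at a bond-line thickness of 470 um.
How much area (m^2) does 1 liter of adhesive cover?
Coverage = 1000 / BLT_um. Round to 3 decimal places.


Coverage = 1000 / 470 = 2.128 m^2

2.128


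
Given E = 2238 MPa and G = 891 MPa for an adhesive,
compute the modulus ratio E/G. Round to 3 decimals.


E/G ratio = 2238 / 891 = 2.512

2.512


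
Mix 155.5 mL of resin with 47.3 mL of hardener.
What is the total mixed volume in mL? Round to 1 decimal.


Total = 155.5 + 47.3 = 202.8 mL

202.8


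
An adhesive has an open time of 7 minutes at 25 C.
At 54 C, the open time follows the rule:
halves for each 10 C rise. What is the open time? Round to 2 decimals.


Factor = 2^((54-25)/10) = 7.4643
Open time = 7 / 7.4643 = 0.94 min

0.94


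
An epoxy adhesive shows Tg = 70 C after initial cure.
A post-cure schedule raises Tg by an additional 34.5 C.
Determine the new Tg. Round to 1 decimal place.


New Tg = 70 + 34.5
= 104.5 C

104.5


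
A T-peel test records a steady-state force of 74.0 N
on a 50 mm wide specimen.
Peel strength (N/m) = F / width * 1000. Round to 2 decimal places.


Peel strength = 74.0 / 50 * 1000
= 1480.00 N/m

1480.00


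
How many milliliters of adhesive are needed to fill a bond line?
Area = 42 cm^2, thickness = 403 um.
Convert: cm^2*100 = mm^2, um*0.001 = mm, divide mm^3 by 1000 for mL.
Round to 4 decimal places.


= (42 * 100) * (403 * 0.001) / 1000
= 1.6926 mL

1.6926


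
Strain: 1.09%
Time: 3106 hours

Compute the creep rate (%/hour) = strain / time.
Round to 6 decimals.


Creep rate = 1.09 / 3106
= 0.000351 %/h

0.000351


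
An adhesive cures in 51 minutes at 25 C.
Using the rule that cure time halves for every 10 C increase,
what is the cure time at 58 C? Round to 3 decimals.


Factor = 2^((58 - 25) / 10) = 9.8492
Cure time = 51 / 9.8492
= 5.178 minutes

5.178


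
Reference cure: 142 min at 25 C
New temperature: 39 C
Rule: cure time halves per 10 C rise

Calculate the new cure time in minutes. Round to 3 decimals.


factor = 2^((39-25)/10) = 2.6390
t_new = 142 / 2.6390 = 53.808 min

53.808


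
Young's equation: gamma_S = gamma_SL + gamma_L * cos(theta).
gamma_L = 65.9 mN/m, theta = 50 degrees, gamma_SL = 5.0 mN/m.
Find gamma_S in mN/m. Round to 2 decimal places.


cos(50 deg) = 0.642788
gamma_S = 5.0 + 65.9 * 0.642788
= 47.36 mN/m

47.36


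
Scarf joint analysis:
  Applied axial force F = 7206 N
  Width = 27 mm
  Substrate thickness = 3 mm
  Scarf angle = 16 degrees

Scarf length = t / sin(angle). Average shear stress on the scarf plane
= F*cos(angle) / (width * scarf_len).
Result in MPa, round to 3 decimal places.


Scarf length = 3 / sin(16 deg) = 10.8839 mm
cos(16 deg) = 0.961262
Shear = 7206 * 0.961262 / (27 * 10.8839)
= 23.572 MPa

23.572


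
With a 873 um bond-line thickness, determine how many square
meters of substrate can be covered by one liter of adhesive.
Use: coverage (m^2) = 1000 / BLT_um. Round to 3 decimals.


Coverage = 1000 / 873 = 1.145 m^2

1.145


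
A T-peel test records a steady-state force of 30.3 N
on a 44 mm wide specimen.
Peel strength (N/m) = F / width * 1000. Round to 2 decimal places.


Peel strength = 30.3 / 44 * 1000
= 688.64 N/m

688.64


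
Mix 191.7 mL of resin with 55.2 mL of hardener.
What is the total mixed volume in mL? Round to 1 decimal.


Total = 191.7 + 55.2 = 246.9 mL

246.9


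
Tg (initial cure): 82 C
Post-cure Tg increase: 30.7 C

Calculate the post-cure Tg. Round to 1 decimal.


Post-cure Tg = 82 + 30.7 = 112.7 C

112.7


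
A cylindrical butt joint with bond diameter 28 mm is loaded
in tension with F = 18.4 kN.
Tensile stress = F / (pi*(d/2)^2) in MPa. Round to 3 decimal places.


Area = pi * (28/2)^2 = 615.7522 mm^2
Stress = 18.4*1000 / 615.7522
= 29.882 MPa

29.882


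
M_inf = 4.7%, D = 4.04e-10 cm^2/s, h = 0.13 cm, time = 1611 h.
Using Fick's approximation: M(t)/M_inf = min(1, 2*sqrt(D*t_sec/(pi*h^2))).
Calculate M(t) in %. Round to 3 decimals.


t = 5799600 s
ratio = min(1, 2*sqrt(4.04e-10*5799600/(pi*0.0169)))
= 0.420147
M(t) = 4.7 * 0.420147 = 1.975%

1.975


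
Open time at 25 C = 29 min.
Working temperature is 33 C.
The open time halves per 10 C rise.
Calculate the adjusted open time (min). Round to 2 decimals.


factor = 2^((33 - 25) / 10) = 1.7411
ot = 29 / 1.7411 = 16.66 min

16.66


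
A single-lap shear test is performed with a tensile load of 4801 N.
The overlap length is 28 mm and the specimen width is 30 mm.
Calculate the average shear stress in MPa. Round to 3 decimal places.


Shear stress = F / (overlap * width)
= 4801 / (28 * 30)
= 4801 / 840
= 5.715 MPa

5.715


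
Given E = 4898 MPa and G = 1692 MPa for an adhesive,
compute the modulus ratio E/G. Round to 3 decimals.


E/G ratio = 4898 / 1692 = 2.895

2.895


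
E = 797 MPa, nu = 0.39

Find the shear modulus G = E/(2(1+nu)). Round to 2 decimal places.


G = 797 / (2 * 1.39)
= 286.69 MPa

286.69


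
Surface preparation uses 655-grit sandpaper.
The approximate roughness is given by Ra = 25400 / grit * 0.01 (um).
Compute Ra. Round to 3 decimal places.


Ra = 25400 / 655 * 0.01
= 254 / 655
= 0.388 um

0.388


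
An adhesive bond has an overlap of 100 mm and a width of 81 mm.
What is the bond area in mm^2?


Bond area = overlap * width
= 100 * 81
= 8100 mm^2

8100


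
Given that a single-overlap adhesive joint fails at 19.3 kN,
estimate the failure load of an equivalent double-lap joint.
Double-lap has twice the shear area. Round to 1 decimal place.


Double-lap factor = 2
Expected load = 19.3 * 2 = 38.6 kN

38.6


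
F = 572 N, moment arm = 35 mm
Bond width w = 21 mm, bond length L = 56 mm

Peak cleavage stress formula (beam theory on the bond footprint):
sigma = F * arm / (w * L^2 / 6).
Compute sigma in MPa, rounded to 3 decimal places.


sigma = (572 * 35) / (21 * 3136 / 6)
= 20020 * 6 / 65856
= 120120 / 65856
= 1.824 MPa

1.824


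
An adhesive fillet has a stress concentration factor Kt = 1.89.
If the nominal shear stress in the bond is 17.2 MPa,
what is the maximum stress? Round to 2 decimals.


Max stress = 17.2 * 1.89 = 32.51 MPa

32.51


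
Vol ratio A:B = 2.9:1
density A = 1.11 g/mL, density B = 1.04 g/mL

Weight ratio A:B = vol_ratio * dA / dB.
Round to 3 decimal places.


Weight ratio = 2.9 * 1.11 / 1.04
= 3.095

3.095


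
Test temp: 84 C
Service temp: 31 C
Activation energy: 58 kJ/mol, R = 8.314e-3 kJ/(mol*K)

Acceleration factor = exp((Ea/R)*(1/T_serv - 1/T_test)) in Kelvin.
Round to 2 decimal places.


AF = exp((58/0.008314)*(1/304.15 - 1/357.15))
= 30.08

30.08


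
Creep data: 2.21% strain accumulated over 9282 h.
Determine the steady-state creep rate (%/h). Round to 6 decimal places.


Rate = 2.21 / 9282 = 0.000238 %/h

0.000238


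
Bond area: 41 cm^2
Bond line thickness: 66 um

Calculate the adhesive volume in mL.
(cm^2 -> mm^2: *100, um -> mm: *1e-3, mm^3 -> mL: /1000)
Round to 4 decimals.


V = 41*100 * 66*1e-3 / 1000
= 0.2706 mL

0.2706


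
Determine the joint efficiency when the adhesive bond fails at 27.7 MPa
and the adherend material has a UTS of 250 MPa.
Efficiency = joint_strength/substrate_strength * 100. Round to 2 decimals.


Joint efficiency = 27.7 / 250 * 100
= 11.08%

11.08


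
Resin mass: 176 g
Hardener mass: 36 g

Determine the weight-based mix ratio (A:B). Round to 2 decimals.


Ratio = 176 / 36 = 4.89

4.89


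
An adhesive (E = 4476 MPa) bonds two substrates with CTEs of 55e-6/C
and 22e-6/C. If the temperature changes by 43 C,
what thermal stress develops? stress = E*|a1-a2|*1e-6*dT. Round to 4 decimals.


Stress = 4476 * |55 - 22| * 1e-6 * 43
= 6.3514 MPa

6.3514


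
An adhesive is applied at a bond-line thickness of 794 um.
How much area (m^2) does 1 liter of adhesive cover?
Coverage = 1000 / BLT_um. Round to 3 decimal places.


Coverage = 1000 / 794 = 1.259 m^2

1.259


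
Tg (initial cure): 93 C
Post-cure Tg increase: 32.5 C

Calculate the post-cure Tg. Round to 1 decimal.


Post-cure Tg = 93 + 32.5 = 125.5 C

125.5


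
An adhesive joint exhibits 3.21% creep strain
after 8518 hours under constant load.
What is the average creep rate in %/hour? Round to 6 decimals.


Creep rate = strain / time
= 3.21 / 8518
= 0.000377 %/h

0.000377


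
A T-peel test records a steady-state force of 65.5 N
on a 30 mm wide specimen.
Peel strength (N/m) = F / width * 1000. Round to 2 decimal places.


Peel strength = 65.5 / 30 * 1000
= 2183.33 N/m

2183.33


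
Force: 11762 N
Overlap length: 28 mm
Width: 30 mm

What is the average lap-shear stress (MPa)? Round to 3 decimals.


Average shear stress = F / (overlap * width)
= 11762 / (28 * 30)
= 14.002 MPa

14.002


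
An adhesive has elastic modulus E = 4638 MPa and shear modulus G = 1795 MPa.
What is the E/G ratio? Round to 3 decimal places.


E/G = 4638 / 1795 = 2.584

2.584


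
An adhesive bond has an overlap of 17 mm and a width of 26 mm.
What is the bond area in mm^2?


Bond area = overlap * width
= 17 * 26
= 442 mm^2

442


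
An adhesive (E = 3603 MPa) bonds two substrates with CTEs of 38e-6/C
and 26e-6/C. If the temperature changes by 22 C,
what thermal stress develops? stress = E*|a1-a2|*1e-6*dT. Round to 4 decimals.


Stress = 3603 * |38 - 26| * 1e-6 * 22
= 0.9512 MPa

0.9512


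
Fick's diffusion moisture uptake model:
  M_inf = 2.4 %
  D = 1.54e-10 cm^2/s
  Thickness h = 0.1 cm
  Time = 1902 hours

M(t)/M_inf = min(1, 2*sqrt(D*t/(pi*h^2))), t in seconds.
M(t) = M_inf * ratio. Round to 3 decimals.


t_sec = 1902 * 3600 = 6847200
ratio = 2*sqrt(1.54e-10*6847200/(pi*0.1^2))
= min(1, 0.366414)
= 0.366414
M(t) = 2.4 * 0.366414 = 0.879 %

0.879


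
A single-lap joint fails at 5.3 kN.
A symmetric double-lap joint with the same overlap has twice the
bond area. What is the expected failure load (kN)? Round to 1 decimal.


Double-lap load = 2 * 5.3 = 10.6 kN

10.6


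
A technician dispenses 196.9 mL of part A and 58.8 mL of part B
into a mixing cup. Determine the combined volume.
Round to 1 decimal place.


Combined volume = 196.9 + 58.8
= 255.7 mL

255.7


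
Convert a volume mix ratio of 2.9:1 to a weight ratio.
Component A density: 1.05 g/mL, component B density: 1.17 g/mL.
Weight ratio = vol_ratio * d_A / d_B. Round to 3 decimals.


= 2.9 * 1.05 / 1.17 = 2.603

2.603


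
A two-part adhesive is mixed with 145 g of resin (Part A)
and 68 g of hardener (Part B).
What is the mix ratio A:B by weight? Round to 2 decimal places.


Mix ratio = mass_A / mass_B
= 145 / 68
= 2.13

2.13


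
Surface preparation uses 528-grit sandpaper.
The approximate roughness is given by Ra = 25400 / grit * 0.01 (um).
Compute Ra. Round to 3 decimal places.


Ra = 25400 / 528 * 0.01
= 254 / 528
= 0.481 um

0.481


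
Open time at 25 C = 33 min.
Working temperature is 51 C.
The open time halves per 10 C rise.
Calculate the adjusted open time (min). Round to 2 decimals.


factor = 2^((51 - 25) / 10) = 6.0629
ot = 33 / 6.0629 = 5.44 min

5.44


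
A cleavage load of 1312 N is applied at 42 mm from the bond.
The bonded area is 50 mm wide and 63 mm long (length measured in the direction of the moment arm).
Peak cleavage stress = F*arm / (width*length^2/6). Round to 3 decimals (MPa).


Moment = 1312 * 42 = 55104 N*mm
Section modulus = 50 * 3969 / 6 = 198450 / 6 mm^3
Stress = 55104 / (198450 / 6) = 330624 / 198450
= 1.666 MPa

1.666


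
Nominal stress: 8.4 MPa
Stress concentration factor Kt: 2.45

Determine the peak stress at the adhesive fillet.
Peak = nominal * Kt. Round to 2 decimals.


Peak stress = 8.4 * 2.45
= 20.58 MPa

20.58


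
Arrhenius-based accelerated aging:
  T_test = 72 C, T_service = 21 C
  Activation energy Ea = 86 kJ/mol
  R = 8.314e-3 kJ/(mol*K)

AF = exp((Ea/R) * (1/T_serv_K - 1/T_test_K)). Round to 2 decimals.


T_test_K = 345.15, T_serv_K = 294.15
AF = exp((86/8.314e-3) * (1/294.15 - 1/345.15))
= 180.58

180.58


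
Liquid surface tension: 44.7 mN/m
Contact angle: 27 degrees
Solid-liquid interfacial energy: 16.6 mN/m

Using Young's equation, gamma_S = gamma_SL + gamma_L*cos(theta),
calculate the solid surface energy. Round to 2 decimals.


gamma_S = 16.6 + 44.7 * cos(27)
= 56.43 mN/m

56.43


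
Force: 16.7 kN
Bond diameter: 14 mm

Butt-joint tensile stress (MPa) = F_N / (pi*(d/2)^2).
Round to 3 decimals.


F_N = 16.7 * 1000 = 16700.0 N
A = pi*(7.0)^2 = 153.9380 mm^2
stress = 16700.0 / 153.9380 = 108.485 MPa

108.485


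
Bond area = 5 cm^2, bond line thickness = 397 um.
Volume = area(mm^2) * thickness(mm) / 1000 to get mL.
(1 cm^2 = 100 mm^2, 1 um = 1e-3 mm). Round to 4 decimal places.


area_mm2 = 5 * 100 = 500
blt_mm = 397 * 1e-3 = 0.397
vol_mm3 = 500 * 0.397 = 198.5
vol_mL = 198.5 / 1000 = 0.1985 mL

0.1985


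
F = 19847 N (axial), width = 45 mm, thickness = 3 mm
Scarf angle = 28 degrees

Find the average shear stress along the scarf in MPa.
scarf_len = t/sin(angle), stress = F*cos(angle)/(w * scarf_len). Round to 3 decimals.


scarf_len = 3/sin(28 deg) = 6.3902
cos(28 deg) = 0.882948
stress = 19847*0.882948/(45*6.3902) = 60.940 MPa

60.940


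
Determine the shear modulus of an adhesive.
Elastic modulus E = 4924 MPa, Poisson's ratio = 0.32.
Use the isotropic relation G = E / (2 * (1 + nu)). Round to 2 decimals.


G = 4924 / (2*(1+0.32)) = 4924 / 2.64
= 1865.15 MPa

1865.15


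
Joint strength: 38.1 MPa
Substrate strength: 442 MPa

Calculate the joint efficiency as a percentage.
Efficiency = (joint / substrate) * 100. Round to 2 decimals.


Efficiency = (38.1 / 442) * 100 = 8.62%

8.62


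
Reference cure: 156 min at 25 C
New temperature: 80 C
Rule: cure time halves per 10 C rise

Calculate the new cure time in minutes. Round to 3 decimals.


factor = 2^((80-25)/10) = 45.2548
t_new = 156 / 45.2548 = 3.447 min

3.447


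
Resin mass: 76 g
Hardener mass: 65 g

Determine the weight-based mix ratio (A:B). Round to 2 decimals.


Ratio = 76 / 65 = 1.17

1.17


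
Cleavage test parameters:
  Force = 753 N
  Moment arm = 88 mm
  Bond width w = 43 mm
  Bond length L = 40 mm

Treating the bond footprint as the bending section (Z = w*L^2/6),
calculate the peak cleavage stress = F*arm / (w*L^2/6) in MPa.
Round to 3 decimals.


M = 753 * 88 = 66264 N*mm
Z = 43 * 40^2 / 6 = 68800 / 6 mm^3
sigma = M / Z = 6 * 66264 / 68800 = 397584 / 68800
= 5.779 MPa

5.779


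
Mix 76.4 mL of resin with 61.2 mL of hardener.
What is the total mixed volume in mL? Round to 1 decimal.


Total = 76.4 + 61.2 = 137.6 mL

137.6


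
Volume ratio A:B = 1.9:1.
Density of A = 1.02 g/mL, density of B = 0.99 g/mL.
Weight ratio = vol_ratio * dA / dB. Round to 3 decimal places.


Wt ratio = 1.9 * 1.02 / 0.99
= 1.958

1.958


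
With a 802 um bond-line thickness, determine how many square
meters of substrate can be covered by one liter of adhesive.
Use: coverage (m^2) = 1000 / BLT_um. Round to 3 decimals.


Coverage = 1000 / 802 = 1.247 m^2

1.247


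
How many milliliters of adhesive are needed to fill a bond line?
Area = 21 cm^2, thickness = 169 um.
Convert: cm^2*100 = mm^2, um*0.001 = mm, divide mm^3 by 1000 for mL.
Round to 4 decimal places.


= (21 * 100) * (169 * 0.001) / 1000
= 0.3549 mL

0.3549


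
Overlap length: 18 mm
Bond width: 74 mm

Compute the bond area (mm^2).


Bond area = 18 * 74 = 1332 mm^2

1332


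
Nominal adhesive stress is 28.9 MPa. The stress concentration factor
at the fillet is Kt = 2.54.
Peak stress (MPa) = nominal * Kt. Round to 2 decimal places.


Peak = 28.9 * 2.54 = 73.41 MPa

73.41


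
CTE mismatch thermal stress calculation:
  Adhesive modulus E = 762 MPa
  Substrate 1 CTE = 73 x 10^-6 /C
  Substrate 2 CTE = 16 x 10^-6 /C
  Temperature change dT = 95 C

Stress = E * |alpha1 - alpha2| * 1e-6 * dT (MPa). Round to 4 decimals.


delta_alpha = |73 - 16| = 57 x 10^-6/C
Stress = 762 * 57e-6 * 95
= 4.1262 MPa

4.1262


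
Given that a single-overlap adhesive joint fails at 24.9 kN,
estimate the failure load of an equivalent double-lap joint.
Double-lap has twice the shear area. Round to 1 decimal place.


Double-lap factor = 2
Expected load = 24.9 * 2 = 49.8 kN

49.8


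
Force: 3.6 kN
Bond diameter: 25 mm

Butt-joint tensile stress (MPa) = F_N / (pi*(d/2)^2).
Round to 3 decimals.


F_N = 3.6 * 1000 = 3600.0 N
A = pi*(12.5)^2 = 490.8739 mm^2
stress = 3600.0 / 490.8739 = 7.334 MPa

7.334


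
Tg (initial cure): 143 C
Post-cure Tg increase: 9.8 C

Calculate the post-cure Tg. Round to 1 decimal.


Post-cure Tg = 143 + 9.8 = 152.8 C

152.8


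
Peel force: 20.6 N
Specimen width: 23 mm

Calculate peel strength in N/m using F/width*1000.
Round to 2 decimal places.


Peel strength = 20.6 / 23 * 1000 = 895.65 N/m

895.65


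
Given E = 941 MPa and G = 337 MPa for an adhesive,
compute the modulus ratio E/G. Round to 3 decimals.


E/G ratio = 941 / 337 = 2.792

2.792


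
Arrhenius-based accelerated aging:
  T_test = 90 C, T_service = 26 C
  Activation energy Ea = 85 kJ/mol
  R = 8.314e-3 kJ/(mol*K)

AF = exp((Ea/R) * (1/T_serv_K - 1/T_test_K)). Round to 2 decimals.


T_test_K = 363.15, T_serv_K = 299.15
AF = exp((85/8.314e-3) * (1/299.15 - 1/363.15))
= 412.82

412.82


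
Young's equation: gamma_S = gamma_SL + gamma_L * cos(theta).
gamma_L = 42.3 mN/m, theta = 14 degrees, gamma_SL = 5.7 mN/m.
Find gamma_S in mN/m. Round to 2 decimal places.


cos(14 deg) = 0.970296
gamma_S = 5.7 + 42.3 * 0.970296
= 46.74 mN/m

46.74


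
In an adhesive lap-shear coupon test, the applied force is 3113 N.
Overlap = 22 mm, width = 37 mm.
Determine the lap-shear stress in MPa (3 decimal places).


stress = F / (overlap * width)
= 3113 / (22 * 37)
= 3.824 MPa

3.824


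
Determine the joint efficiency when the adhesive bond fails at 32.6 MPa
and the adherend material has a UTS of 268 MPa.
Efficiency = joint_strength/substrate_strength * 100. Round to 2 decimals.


Joint efficiency = 32.6 / 268 * 100
= 12.16%

12.16


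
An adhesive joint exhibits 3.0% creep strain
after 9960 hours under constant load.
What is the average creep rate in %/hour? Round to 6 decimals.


Creep rate = strain / time
= 3.0 / 9960
= 0.000301 %/h

0.000301


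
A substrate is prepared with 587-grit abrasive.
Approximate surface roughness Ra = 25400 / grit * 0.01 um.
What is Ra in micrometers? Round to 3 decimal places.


Ra = 25400 / 587 * 0.01 = 0.433 um

0.433


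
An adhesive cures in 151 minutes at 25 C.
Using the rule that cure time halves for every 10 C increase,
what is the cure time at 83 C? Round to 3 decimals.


Factor = 2^((83 - 25) / 10) = 55.7152
Cure time = 151 / 55.7152
= 2.710 minutes

2.710


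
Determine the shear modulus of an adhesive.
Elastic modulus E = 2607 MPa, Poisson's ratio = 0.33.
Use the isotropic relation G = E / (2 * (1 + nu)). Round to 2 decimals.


G = 2607 / (2*(1+0.33)) = 2607 / 2.66
= 980.08 MPa

980.08


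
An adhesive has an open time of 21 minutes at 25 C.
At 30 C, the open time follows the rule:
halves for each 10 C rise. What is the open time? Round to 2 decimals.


Factor = 2^((30-25)/10) = 1.4142
Open time = 21 / 1.4142 = 14.85 min

14.85


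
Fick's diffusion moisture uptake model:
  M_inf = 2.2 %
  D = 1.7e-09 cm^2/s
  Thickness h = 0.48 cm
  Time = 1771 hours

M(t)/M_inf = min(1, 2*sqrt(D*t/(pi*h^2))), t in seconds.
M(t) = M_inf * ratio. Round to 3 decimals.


t_sec = 1771 * 3600 = 6375600
ratio = 2*sqrt(1.7e-09*6375600/(pi*0.48^2))
= min(1, 0.244737)
= 0.244737
M(t) = 2.2 * 0.244737 = 0.538 %

0.538


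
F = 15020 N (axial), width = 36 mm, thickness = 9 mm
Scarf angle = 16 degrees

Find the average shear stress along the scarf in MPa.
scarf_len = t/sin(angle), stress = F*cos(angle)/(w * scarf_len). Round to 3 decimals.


scarf_len = 9/sin(16 deg) = 32.6516
cos(16 deg) = 0.961262
stress = 15020*0.961262/(36*32.6516) = 12.283 MPa

12.283


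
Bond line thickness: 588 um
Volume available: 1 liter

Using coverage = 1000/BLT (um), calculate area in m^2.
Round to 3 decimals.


1 L = 1e6 mm^3, thickness = 588 um = 0.588 mm
Area = 1e6 / 0.588 mm^2 = (1e6 / 0.588) / 1e6 m^2 = 1000 / 588 m^2
= 1.701 m^2

1.701


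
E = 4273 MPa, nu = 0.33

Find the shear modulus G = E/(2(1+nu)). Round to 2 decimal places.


G = 4273 / (2 * 1.33)
= 1606.39 MPa

1606.39


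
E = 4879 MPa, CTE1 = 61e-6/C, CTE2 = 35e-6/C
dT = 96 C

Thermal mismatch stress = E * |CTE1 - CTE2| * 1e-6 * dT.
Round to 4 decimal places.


= 4879 * 26e-6 * 96
= 12.1780 MPa

12.1780


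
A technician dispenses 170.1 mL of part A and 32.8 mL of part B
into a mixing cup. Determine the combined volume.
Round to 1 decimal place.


Combined volume = 170.1 + 32.8
= 202.9 mL

202.9


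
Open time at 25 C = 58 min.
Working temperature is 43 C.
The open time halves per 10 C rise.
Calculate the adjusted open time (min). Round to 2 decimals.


factor = 2^((43 - 25) / 10) = 3.4822
ot = 58 / 3.4822 = 16.66 min

16.66


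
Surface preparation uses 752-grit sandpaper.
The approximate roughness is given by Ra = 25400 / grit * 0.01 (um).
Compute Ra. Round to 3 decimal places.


Ra = 25400 / 752 * 0.01
= 254 / 752
= 0.338 um

0.338


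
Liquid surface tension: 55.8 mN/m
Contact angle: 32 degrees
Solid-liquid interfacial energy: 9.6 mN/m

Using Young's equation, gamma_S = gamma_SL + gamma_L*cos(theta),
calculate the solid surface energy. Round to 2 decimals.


gamma_S = 9.6 + 55.8 * cos(32)
= 56.92 mN/m

56.92


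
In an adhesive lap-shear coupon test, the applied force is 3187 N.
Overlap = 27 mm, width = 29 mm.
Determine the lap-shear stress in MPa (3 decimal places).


stress = F / (overlap * width)
= 3187 / (27 * 29)
= 4.070 MPa

4.070


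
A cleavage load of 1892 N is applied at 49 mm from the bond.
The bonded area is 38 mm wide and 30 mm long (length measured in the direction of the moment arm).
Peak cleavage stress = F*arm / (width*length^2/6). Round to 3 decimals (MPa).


Moment = 1892 * 49 = 92708 N*mm
Section modulus = 38 * 900 / 6 = 34200 / 6 mm^3
Stress = 92708 / (34200 / 6) = 556248 / 34200
= 16.265 MPa

16.265


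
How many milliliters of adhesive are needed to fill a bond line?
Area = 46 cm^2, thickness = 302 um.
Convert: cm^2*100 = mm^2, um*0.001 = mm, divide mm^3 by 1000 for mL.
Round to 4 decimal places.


= (46 * 100) * (302 * 0.001) / 1000
= 1.3892 mL

1.3892


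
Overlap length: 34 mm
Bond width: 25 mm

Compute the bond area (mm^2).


Bond area = 34 * 25 = 850 mm^2

850


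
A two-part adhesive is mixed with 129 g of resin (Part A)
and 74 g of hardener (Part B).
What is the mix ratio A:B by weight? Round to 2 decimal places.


Mix ratio = mass_A / mass_B
= 129 / 74
= 1.74

1.74


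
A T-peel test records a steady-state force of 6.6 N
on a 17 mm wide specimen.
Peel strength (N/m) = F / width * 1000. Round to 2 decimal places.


Peel strength = 6.6 / 17 * 1000
= 388.24 N/m

388.24


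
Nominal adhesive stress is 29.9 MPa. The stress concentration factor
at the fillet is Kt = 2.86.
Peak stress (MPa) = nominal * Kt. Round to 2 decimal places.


Peak = 29.9 * 2.86 = 85.51 MPa

85.51


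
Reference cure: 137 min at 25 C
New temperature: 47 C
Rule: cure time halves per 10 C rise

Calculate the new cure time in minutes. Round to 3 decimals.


factor = 2^((47-25)/10) = 4.5948
t_new = 137 / 4.5948 = 29.816 min

29.816


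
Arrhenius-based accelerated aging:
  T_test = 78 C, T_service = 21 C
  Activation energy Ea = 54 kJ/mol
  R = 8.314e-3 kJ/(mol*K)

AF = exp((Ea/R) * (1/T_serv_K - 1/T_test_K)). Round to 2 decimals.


T_test_K = 351.15, T_serv_K = 294.15
AF = exp((54/8.314e-3) * (1/294.15 - 1/351.15))
= 36.03

36.03


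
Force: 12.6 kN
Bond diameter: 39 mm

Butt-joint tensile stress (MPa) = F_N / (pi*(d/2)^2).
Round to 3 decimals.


F_N = 12.6 * 1000 = 12600.0 N
A = pi*(19.5)^2 = 1194.5906 mm^2
stress = 12600.0 / 1194.5906 = 10.548 MPa

10.548


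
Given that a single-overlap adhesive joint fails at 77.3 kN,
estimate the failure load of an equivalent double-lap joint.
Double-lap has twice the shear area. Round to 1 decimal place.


Double-lap factor = 2
Expected load = 77.3 * 2 = 154.6 kN

154.6


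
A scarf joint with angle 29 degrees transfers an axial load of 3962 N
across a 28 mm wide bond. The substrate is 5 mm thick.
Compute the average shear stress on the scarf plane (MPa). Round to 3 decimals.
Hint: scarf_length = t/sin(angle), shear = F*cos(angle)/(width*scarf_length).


scarf_length = 5 / sin(29 deg) = 10.3133 mm
cos(29 deg) = 0.874620
shear stress = 3962 * 0.874620 / (28 * 10.3133)
= 12.000 MPa

12.000


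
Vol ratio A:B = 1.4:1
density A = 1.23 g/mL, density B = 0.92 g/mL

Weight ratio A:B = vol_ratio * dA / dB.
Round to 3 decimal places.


Weight ratio = 1.4 * 1.23 / 0.92
= 1.872

1.872


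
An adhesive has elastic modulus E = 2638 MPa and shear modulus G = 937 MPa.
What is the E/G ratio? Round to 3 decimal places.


E/G = 2638 / 937 = 2.815

2.815


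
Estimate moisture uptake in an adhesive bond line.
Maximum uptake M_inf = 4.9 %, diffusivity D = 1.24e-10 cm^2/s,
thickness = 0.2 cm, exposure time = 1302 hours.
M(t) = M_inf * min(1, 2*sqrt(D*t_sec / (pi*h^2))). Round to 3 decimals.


Convert time: 1302 h = 4687200 s
ratio = min(1, 2*sqrt(1.24e-10*4687200/(pi*0.2^2)))
= 0.136017
M(t) = 4.9 * 0.136017 = 0.666%

0.666


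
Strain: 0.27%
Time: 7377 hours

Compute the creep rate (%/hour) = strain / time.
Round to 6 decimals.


Creep rate = 0.27 / 7377
= 0.000037 %/h

0.000037


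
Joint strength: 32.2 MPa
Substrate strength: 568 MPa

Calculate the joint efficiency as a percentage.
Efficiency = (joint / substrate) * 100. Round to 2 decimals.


Efficiency = (32.2 / 568) * 100 = 5.67%

5.67


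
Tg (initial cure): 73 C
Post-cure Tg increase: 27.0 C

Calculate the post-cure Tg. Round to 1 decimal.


Post-cure Tg = 73 + 27.0 = 100.0 C

100.0


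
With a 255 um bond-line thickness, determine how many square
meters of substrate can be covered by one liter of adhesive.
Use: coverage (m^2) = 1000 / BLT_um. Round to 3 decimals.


Coverage = 1000 / 255 = 3.922 m^2

3.922


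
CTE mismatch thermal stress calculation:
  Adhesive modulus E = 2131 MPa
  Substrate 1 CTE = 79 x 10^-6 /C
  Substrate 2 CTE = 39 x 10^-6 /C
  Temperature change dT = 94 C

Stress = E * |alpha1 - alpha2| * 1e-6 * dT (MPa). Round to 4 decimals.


delta_alpha = |79 - 39| = 40 x 10^-6/C
Stress = 2131 * 40e-6 * 94
= 8.0126 MPa

8.0126


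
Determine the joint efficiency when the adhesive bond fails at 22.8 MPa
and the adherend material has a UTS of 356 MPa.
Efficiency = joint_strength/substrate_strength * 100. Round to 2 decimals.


Joint efficiency = 22.8 / 356 * 100
= 6.40%

6.40


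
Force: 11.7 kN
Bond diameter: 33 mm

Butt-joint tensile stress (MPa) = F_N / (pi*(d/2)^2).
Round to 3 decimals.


F_N = 11.7 * 1000 = 11700.0 N
A = pi*(16.5)^2 = 855.2986 mm^2
stress = 11700.0 / 855.2986 = 13.679 MPa

13.679


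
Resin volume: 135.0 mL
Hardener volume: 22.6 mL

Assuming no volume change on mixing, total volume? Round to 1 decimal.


V_total = 135.0 + 22.6 = 157.6 mL

157.6


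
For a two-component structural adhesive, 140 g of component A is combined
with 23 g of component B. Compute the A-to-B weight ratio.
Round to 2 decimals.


Weight ratio A:B = 140 / 23
= 6.09

6.09


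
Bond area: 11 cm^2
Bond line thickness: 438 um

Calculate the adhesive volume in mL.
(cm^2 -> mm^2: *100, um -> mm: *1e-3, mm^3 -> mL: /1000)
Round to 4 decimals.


V = 11*100 * 438*1e-3 / 1000
= 0.4818 mL

0.4818


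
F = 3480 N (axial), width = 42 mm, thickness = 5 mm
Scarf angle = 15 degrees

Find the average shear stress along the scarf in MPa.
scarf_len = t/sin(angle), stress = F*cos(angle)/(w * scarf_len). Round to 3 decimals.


scarf_len = 5/sin(15 deg) = 19.3185
cos(15 deg) = 0.965926
stress = 3480*0.965926/(42*19.3185) = 4.143 MPa

4.143


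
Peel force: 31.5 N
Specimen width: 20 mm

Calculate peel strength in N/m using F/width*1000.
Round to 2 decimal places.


Peel strength = 31.5 / 20 * 1000 = 1575.00 N/m

1575.00
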